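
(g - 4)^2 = g^2 - 8*g + 16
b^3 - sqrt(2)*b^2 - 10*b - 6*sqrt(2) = (b - 3*sqrt(2))*(b + sqrt(2))^2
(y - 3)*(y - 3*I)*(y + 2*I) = y^3 - 3*y^2 - I*y^2 + 6*y + 3*I*y - 18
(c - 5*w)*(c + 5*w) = c^2 - 25*w^2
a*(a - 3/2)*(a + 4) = a^3 + 5*a^2/2 - 6*a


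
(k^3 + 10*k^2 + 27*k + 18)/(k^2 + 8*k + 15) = (k^2 + 7*k + 6)/(k + 5)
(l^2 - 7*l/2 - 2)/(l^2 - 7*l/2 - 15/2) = (-2*l^2 + 7*l + 4)/(-2*l^2 + 7*l + 15)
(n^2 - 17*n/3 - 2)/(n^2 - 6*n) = (n + 1/3)/n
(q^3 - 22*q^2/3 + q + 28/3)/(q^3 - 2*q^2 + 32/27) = 9*(q^2 - 6*q - 7)/(9*q^2 - 6*q - 8)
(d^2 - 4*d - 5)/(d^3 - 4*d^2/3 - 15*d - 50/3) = 3*(d + 1)/(3*d^2 + 11*d + 10)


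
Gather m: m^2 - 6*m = m^2 - 6*m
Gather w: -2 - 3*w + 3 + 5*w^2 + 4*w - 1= 5*w^2 + w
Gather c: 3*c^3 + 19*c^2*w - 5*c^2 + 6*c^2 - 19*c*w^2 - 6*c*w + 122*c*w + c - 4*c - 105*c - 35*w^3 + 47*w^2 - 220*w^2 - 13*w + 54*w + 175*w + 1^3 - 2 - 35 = 3*c^3 + c^2*(19*w + 1) + c*(-19*w^2 + 116*w - 108) - 35*w^3 - 173*w^2 + 216*w - 36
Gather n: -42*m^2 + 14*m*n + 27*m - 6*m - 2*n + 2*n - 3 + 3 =-42*m^2 + 14*m*n + 21*m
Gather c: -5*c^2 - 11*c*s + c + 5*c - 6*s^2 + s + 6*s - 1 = -5*c^2 + c*(6 - 11*s) - 6*s^2 + 7*s - 1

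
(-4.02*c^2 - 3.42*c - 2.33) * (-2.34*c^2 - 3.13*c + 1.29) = 9.4068*c^4 + 20.5854*c^3 + 10.971*c^2 + 2.8811*c - 3.0057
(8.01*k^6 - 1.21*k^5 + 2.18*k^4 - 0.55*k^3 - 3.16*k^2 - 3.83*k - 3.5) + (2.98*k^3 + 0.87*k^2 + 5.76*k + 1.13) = 8.01*k^6 - 1.21*k^5 + 2.18*k^4 + 2.43*k^3 - 2.29*k^2 + 1.93*k - 2.37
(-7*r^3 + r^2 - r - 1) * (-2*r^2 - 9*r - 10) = 14*r^5 + 61*r^4 + 63*r^3 + r^2 + 19*r + 10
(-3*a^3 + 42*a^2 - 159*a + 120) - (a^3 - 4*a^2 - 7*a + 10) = -4*a^3 + 46*a^2 - 152*a + 110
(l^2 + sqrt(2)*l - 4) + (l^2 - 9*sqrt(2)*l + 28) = 2*l^2 - 8*sqrt(2)*l + 24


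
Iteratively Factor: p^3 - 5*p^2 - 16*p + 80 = (p - 4)*(p^2 - p - 20) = (p - 4)*(p + 4)*(p - 5)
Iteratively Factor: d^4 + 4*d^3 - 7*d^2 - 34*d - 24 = (d + 1)*(d^3 + 3*d^2 - 10*d - 24) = (d + 1)*(d + 2)*(d^2 + d - 12) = (d + 1)*(d + 2)*(d + 4)*(d - 3)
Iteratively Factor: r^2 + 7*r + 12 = (r + 3)*(r + 4)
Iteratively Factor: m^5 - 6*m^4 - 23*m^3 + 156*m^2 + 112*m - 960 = (m - 4)*(m^4 - 2*m^3 - 31*m^2 + 32*m + 240) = (m - 5)*(m - 4)*(m^3 + 3*m^2 - 16*m - 48) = (m - 5)*(m - 4)*(m + 4)*(m^2 - m - 12) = (m - 5)*(m - 4)*(m + 3)*(m + 4)*(m - 4)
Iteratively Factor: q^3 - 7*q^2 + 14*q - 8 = (q - 2)*(q^2 - 5*q + 4) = (q - 4)*(q - 2)*(q - 1)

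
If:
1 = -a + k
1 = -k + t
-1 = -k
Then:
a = 0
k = 1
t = 2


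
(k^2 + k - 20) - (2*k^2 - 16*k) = -k^2 + 17*k - 20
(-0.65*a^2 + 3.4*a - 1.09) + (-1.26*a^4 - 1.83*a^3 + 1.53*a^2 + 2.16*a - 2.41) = -1.26*a^4 - 1.83*a^3 + 0.88*a^2 + 5.56*a - 3.5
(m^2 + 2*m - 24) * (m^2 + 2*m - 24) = m^4 + 4*m^3 - 44*m^2 - 96*m + 576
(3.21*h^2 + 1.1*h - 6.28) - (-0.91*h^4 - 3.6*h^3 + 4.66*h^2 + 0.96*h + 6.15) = 0.91*h^4 + 3.6*h^3 - 1.45*h^2 + 0.14*h - 12.43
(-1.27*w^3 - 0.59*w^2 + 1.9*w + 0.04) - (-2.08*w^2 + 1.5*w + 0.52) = -1.27*w^3 + 1.49*w^2 + 0.4*w - 0.48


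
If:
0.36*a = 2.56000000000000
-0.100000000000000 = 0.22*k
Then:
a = 7.11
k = -0.45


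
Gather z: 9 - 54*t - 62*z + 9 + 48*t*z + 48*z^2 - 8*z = -54*t + 48*z^2 + z*(48*t - 70) + 18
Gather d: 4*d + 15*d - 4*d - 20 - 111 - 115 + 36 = 15*d - 210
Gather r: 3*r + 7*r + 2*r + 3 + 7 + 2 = 12*r + 12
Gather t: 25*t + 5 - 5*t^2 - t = -5*t^2 + 24*t + 5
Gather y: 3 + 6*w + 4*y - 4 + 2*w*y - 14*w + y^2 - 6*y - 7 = -8*w + y^2 + y*(2*w - 2) - 8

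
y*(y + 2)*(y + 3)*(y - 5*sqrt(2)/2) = y^4 - 5*sqrt(2)*y^3/2 + 5*y^3 - 25*sqrt(2)*y^2/2 + 6*y^2 - 15*sqrt(2)*y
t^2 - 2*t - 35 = (t - 7)*(t + 5)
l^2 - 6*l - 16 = (l - 8)*(l + 2)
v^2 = v^2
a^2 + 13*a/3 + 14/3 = (a + 2)*(a + 7/3)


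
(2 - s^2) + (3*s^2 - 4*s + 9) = 2*s^2 - 4*s + 11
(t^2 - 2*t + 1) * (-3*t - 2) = -3*t^3 + 4*t^2 + t - 2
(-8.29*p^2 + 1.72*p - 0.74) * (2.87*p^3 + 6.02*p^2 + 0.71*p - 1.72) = -23.7923*p^5 - 44.9694*p^4 + 2.3447*p^3 + 11.0252*p^2 - 3.4838*p + 1.2728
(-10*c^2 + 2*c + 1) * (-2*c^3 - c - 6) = 20*c^5 - 4*c^4 + 8*c^3 + 58*c^2 - 13*c - 6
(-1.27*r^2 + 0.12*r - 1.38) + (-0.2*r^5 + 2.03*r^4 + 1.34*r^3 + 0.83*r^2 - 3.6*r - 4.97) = -0.2*r^5 + 2.03*r^4 + 1.34*r^3 - 0.44*r^2 - 3.48*r - 6.35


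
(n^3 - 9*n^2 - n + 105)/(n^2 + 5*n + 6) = (n^2 - 12*n + 35)/(n + 2)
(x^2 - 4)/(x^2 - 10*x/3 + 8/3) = 3*(x + 2)/(3*x - 4)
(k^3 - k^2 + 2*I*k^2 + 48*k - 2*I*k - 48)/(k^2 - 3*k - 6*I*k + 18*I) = (k^2 + k*(-1 + 8*I) - 8*I)/(k - 3)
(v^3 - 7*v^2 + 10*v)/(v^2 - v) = (v^2 - 7*v + 10)/(v - 1)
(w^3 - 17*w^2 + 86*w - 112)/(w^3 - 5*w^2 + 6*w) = (w^2 - 15*w + 56)/(w*(w - 3))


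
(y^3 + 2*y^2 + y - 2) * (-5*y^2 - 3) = -5*y^5 - 10*y^4 - 8*y^3 + 4*y^2 - 3*y + 6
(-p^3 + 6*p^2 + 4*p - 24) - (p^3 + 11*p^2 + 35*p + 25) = -2*p^3 - 5*p^2 - 31*p - 49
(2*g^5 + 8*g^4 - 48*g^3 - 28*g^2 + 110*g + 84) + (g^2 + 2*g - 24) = 2*g^5 + 8*g^4 - 48*g^3 - 27*g^2 + 112*g + 60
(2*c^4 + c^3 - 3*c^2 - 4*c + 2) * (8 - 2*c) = -4*c^5 + 14*c^4 + 14*c^3 - 16*c^2 - 36*c + 16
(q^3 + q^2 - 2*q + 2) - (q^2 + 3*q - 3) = q^3 - 5*q + 5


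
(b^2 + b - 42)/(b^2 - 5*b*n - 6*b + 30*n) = (b + 7)/(b - 5*n)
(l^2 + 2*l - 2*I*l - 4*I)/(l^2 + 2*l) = (l - 2*I)/l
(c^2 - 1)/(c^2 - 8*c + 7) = (c + 1)/(c - 7)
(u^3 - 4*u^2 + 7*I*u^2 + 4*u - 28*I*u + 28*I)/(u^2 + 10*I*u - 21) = (u^2 - 4*u + 4)/(u + 3*I)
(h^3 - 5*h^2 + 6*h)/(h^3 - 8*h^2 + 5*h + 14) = h*(h - 3)/(h^2 - 6*h - 7)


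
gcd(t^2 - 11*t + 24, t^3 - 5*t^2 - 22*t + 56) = 1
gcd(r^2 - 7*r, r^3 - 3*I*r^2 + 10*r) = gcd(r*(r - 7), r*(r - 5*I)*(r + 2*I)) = r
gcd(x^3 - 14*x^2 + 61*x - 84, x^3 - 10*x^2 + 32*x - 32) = x - 4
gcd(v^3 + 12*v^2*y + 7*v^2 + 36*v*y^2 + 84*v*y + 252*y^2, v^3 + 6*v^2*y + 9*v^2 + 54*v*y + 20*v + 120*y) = v + 6*y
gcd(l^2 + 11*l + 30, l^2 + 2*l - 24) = l + 6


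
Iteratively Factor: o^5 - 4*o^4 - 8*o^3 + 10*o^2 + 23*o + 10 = (o - 5)*(o^4 + o^3 - 3*o^2 - 5*o - 2) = (o - 5)*(o + 1)*(o^3 - 3*o - 2) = (o - 5)*(o + 1)^2*(o^2 - o - 2) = (o - 5)*(o - 2)*(o + 1)^2*(o + 1)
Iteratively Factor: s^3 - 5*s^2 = (s)*(s^2 - 5*s) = s^2*(s - 5)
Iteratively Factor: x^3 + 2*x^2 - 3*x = (x + 3)*(x^2 - x) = (x - 1)*(x + 3)*(x)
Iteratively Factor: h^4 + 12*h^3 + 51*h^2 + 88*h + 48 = (h + 1)*(h^3 + 11*h^2 + 40*h + 48) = (h + 1)*(h + 4)*(h^2 + 7*h + 12) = (h + 1)*(h + 4)^2*(h + 3)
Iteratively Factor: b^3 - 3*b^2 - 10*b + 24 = (b - 2)*(b^2 - b - 12) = (b - 2)*(b + 3)*(b - 4)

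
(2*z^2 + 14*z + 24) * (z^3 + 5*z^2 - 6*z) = 2*z^5 + 24*z^4 + 82*z^3 + 36*z^2 - 144*z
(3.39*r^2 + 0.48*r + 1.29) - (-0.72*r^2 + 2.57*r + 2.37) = 4.11*r^2 - 2.09*r - 1.08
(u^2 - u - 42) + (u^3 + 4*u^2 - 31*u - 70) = u^3 + 5*u^2 - 32*u - 112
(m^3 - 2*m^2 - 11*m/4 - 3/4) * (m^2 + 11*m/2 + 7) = m^5 + 7*m^4/2 - 27*m^3/4 - 239*m^2/8 - 187*m/8 - 21/4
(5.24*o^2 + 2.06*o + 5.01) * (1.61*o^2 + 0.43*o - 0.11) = 8.4364*o^4 + 5.5698*o^3 + 8.3755*o^2 + 1.9277*o - 0.5511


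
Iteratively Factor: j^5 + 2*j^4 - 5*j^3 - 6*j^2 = (j - 2)*(j^4 + 4*j^3 + 3*j^2) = j*(j - 2)*(j^3 + 4*j^2 + 3*j) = j*(j - 2)*(j + 3)*(j^2 + j) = j^2*(j - 2)*(j + 3)*(j + 1)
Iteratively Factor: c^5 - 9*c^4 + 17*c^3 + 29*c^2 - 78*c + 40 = (c - 1)*(c^4 - 8*c^3 + 9*c^2 + 38*c - 40) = (c - 1)^2*(c^3 - 7*c^2 + 2*c + 40) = (c - 5)*(c - 1)^2*(c^2 - 2*c - 8) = (c - 5)*(c - 1)^2*(c + 2)*(c - 4)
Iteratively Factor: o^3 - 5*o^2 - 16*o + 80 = (o - 5)*(o^2 - 16) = (o - 5)*(o + 4)*(o - 4)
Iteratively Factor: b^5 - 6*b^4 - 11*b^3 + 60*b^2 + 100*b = (b + 2)*(b^4 - 8*b^3 + 5*b^2 + 50*b) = (b - 5)*(b + 2)*(b^3 - 3*b^2 - 10*b) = (b - 5)^2*(b + 2)*(b^2 + 2*b) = b*(b - 5)^2*(b + 2)*(b + 2)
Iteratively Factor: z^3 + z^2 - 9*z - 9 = (z + 3)*(z^2 - 2*z - 3) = (z + 1)*(z + 3)*(z - 3)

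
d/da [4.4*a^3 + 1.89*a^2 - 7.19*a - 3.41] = 13.2*a^2 + 3.78*a - 7.19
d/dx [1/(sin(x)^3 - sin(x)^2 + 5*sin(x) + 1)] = (-3*sin(x)^2 + 2*sin(x) - 5)*cos(x)/(sin(x)^3 - sin(x)^2 + 5*sin(x) + 1)^2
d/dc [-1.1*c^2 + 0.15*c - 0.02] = 0.15 - 2.2*c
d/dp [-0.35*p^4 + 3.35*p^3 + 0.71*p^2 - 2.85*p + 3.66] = -1.4*p^3 + 10.05*p^2 + 1.42*p - 2.85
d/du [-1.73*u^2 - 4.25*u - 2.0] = -3.46*u - 4.25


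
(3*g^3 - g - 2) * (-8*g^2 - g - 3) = -24*g^5 - 3*g^4 - g^3 + 17*g^2 + 5*g + 6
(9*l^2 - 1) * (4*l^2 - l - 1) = 36*l^4 - 9*l^3 - 13*l^2 + l + 1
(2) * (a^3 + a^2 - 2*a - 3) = 2*a^3 + 2*a^2 - 4*a - 6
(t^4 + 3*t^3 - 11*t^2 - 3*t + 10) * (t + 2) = t^5 + 5*t^4 - 5*t^3 - 25*t^2 + 4*t + 20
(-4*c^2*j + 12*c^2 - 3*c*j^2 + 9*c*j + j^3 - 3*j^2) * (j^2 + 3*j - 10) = -4*c^2*j^3 + 76*c^2*j - 120*c^2 - 3*c*j^4 + 57*c*j^2 - 90*c*j + j^5 - 19*j^3 + 30*j^2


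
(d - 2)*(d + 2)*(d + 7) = d^3 + 7*d^2 - 4*d - 28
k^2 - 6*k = k*(k - 6)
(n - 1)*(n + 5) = n^2 + 4*n - 5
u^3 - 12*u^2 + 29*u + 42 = (u - 7)*(u - 6)*(u + 1)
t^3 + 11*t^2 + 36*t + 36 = (t + 2)*(t + 3)*(t + 6)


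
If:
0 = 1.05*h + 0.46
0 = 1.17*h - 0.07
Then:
No Solution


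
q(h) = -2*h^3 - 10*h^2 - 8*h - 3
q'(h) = -6*h^2 - 20*h - 8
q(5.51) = -685.25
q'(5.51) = -300.36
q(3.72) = -274.10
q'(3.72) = -165.43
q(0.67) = -13.45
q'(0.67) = -24.09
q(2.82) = -149.94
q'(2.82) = -112.11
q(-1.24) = -4.64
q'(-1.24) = 7.57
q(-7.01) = 250.62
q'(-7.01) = -162.64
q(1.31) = -35.14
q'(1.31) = -44.50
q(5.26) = -612.82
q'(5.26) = -279.21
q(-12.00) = 2109.00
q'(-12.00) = -632.00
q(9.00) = -2343.00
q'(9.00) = -674.00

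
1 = 1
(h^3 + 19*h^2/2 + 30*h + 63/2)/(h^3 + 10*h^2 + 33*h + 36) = (h + 7/2)/(h + 4)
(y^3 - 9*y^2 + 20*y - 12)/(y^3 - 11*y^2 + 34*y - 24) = (y - 2)/(y - 4)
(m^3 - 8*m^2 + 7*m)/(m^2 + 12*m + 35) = m*(m^2 - 8*m + 7)/(m^2 + 12*m + 35)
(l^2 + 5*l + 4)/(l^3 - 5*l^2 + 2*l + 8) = (l + 4)/(l^2 - 6*l + 8)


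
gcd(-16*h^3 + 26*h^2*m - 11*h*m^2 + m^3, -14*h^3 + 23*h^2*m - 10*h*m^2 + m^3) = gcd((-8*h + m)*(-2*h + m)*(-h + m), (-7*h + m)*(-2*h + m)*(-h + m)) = 2*h^2 - 3*h*m + m^2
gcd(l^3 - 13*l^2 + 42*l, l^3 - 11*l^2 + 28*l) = l^2 - 7*l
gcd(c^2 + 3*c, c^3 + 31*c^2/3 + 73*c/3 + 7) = c + 3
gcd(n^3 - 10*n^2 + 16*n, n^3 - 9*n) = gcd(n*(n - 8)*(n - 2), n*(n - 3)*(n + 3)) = n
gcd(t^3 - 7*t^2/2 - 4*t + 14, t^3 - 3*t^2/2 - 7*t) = t^2 - 3*t/2 - 7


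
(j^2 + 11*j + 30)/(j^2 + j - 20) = (j + 6)/(j - 4)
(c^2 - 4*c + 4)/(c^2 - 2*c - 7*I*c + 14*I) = (c - 2)/(c - 7*I)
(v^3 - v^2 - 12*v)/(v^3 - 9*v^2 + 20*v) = (v + 3)/(v - 5)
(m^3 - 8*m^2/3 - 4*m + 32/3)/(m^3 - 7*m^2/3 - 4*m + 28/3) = (3*m - 8)/(3*m - 7)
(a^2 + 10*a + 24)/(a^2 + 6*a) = (a + 4)/a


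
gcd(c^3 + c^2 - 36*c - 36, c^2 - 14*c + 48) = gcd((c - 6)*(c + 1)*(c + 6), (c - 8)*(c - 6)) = c - 6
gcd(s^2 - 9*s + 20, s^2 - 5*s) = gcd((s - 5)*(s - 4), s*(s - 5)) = s - 5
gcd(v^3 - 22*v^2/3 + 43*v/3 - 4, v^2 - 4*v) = v - 4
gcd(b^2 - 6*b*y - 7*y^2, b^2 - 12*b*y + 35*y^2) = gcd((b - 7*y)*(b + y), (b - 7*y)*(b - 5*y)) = -b + 7*y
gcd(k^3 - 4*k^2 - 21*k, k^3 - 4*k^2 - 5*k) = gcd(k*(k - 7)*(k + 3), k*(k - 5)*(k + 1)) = k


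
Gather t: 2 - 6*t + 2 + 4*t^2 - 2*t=4*t^2 - 8*t + 4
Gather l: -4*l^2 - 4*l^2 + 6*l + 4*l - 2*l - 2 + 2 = -8*l^2 + 8*l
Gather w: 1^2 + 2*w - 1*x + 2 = 2*w - x + 3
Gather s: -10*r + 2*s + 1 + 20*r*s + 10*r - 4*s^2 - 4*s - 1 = -4*s^2 + s*(20*r - 2)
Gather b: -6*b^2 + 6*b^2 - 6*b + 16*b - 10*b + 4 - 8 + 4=0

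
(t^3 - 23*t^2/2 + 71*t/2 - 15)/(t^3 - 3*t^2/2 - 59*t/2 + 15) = (t - 5)/(t + 5)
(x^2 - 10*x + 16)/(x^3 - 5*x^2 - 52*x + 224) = (x - 2)/(x^2 + 3*x - 28)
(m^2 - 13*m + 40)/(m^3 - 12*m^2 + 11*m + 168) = (m - 5)/(m^2 - 4*m - 21)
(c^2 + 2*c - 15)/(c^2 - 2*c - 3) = (c + 5)/(c + 1)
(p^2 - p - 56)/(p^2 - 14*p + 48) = (p + 7)/(p - 6)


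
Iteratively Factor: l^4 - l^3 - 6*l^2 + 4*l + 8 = (l - 2)*(l^3 + l^2 - 4*l - 4) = (l - 2)*(l + 1)*(l^2 - 4) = (l - 2)^2*(l + 1)*(l + 2)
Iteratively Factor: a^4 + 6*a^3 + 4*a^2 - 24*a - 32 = (a - 2)*(a^3 + 8*a^2 + 20*a + 16) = (a - 2)*(a + 2)*(a^2 + 6*a + 8) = (a - 2)*(a + 2)*(a + 4)*(a + 2)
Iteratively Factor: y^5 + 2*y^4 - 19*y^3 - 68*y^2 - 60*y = (y + 3)*(y^4 - y^3 - 16*y^2 - 20*y) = (y + 2)*(y + 3)*(y^3 - 3*y^2 - 10*y) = (y - 5)*(y + 2)*(y + 3)*(y^2 + 2*y) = y*(y - 5)*(y + 2)*(y + 3)*(y + 2)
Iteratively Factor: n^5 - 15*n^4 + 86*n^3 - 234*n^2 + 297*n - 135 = (n - 3)*(n^4 - 12*n^3 + 50*n^2 - 84*n + 45) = (n - 3)^2*(n^3 - 9*n^2 + 23*n - 15) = (n - 3)^2*(n - 1)*(n^2 - 8*n + 15) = (n - 5)*(n - 3)^2*(n - 1)*(n - 3)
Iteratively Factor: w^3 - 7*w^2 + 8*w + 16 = (w + 1)*(w^2 - 8*w + 16) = (w - 4)*(w + 1)*(w - 4)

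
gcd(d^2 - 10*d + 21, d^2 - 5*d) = 1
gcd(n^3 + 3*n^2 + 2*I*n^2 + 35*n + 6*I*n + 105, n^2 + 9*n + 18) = n + 3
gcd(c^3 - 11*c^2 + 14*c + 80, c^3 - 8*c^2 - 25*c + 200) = c^2 - 13*c + 40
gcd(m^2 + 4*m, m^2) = m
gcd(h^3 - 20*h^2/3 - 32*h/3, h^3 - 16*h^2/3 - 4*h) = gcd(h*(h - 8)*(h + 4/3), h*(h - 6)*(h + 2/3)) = h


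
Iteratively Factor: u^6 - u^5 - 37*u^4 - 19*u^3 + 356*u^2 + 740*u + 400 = (u - 5)*(u^5 + 4*u^4 - 17*u^3 - 104*u^2 - 164*u - 80) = (u - 5)^2*(u^4 + 9*u^3 + 28*u^2 + 36*u + 16) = (u - 5)^2*(u + 2)*(u^3 + 7*u^2 + 14*u + 8) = (u - 5)^2*(u + 2)^2*(u^2 + 5*u + 4) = (u - 5)^2*(u + 2)^2*(u + 4)*(u + 1)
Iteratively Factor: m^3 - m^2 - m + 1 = (m - 1)*(m^2 - 1) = (m - 1)*(m + 1)*(m - 1)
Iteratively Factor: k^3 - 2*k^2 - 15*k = (k + 3)*(k^2 - 5*k) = (k - 5)*(k + 3)*(k)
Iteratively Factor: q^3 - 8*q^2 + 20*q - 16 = (q - 2)*(q^2 - 6*q + 8) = (q - 2)^2*(q - 4)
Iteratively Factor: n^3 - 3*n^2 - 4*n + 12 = (n + 2)*(n^2 - 5*n + 6) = (n - 3)*(n + 2)*(n - 2)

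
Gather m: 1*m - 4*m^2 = -4*m^2 + m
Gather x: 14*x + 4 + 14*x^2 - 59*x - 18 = 14*x^2 - 45*x - 14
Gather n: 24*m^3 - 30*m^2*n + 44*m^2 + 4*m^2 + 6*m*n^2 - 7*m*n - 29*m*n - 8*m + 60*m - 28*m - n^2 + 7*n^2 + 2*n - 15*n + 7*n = 24*m^3 + 48*m^2 + 24*m + n^2*(6*m + 6) + n*(-30*m^2 - 36*m - 6)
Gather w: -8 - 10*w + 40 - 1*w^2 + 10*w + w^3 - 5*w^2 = w^3 - 6*w^2 + 32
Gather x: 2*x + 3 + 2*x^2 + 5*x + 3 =2*x^2 + 7*x + 6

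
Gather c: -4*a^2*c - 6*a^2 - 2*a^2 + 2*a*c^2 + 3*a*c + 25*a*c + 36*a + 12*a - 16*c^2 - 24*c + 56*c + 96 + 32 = -8*a^2 + 48*a + c^2*(2*a - 16) + c*(-4*a^2 + 28*a + 32) + 128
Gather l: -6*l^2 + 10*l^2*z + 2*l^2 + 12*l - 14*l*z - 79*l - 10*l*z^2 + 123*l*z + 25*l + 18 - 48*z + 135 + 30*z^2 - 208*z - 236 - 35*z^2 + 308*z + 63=l^2*(10*z - 4) + l*(-10*z^2 + 109*z - 42) - 5*z^2 + 52*z - 20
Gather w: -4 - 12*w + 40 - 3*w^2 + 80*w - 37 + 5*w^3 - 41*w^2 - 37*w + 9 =5*w^3 - 44*w^2 + 31*w + 8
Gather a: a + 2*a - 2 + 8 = 3*a + 6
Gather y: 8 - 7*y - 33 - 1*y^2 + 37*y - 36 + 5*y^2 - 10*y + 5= 4*y^2 + 20*y - 56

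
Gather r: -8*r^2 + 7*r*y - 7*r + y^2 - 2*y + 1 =-8*r^2 + r*(7*y - 7) + y^2 - 2*y + 1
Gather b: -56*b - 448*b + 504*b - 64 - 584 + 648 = 0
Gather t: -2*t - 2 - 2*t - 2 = -4*t - 4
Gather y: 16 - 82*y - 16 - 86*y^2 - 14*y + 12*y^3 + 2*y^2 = 12*y^3 - 84*y^2 - 96*y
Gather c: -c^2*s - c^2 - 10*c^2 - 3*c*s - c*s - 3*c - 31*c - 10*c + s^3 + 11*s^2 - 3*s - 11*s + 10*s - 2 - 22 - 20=c^2*(-s - 11) + c*(-4*s - 44) + s^3 + 11*s^2 - 4*s - 44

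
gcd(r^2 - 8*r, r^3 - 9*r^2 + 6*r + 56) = 1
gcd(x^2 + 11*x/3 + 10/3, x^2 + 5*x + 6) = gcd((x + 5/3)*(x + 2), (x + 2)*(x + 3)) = x + 2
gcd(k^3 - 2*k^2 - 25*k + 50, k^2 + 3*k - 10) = k^2 + 3*k - 10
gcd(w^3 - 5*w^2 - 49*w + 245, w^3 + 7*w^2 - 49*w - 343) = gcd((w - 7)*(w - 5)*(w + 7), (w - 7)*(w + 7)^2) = w^2 - 49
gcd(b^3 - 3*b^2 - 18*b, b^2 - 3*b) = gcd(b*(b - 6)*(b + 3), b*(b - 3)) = b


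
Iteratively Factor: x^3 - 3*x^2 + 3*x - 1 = (x - 1)*(x^2 - 2*x + 1) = (x - 1)^2*(x - 1)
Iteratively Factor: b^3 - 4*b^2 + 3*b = (b)*(b^2 - 4*b + 3) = b*(b - 3)*(b - 1)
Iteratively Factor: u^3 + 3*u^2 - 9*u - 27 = (u + 3)*(u^2 - 9) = (u + 3)^2*(u - 3)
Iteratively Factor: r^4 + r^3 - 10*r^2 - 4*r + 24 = (r + 3)*(r^3 - 2*r^2 - 4*r + 8) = (r - 2)*(r + 3)*(r^2 - 4) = (r - 2)*(r + 2)*(r + 3)*(r - 2)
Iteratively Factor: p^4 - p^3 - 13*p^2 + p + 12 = (p - 4)*(p^3 + 3*p^2 - p - 3) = (p - 4)*(p - 1)*(p^2 + 4*p + 3) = (p - 4)*(p - 1)*(p + 3)*(p + 1)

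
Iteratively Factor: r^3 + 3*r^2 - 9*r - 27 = (r + 3)*(r^2 - 9) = (r + 3)^2*(r - 3)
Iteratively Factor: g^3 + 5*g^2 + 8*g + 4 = (g + 2)*(g^2 + 3*g + 2) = (g + 1)*(g + 2)*(g + 2)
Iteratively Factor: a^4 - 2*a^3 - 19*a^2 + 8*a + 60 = (a + 2)*(a^3 - 4*a^2 - 11*a + 30) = (a - 2)*(a + 2)*(a^2 - 2*a - 15) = (a - 2)*(a + 2)*(a + 3)*(a - 5)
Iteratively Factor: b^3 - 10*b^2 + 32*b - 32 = (b - 4)*(b^2 - 6*b + 8) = (b - 4)*(b - 2)*(b - 4)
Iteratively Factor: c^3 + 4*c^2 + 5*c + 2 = (c + 1)*(c^2 + 3*c + 2) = (c + 1)^2*(c + 2)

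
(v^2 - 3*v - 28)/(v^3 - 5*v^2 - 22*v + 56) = 1/(v - 2)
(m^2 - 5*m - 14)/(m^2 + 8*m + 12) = (m - 7)/(m + 6)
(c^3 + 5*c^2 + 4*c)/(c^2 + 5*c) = (c^2 + 5*c + 4)/(c + 5)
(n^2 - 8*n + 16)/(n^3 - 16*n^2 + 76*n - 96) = (n^2 - 8*n + 16)/(n^3 - 16*n^2 + 76*n - 96)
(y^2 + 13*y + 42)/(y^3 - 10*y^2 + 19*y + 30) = (y^2 + 13*y + 42)/(y^3 - 10*y^2 + 19*y + 30)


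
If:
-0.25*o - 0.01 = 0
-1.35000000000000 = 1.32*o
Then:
No Solution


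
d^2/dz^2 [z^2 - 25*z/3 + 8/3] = 2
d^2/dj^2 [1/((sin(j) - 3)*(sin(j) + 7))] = (-4*sin(j)^4 - 12*sin(j)^3 - 94*sin(j)^2 - 60*sin(j) + 74)/((sin(j) - 3)^3*(sin(j) + 7)^3)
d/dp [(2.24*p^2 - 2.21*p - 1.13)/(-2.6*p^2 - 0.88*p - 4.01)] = (-7.7172*p^2 - 23.8408*p + 7.8677)/(6.76*p^4 + 4.576*p^3 + 21.6264*p^2 + 7.0576*p + 16.0801)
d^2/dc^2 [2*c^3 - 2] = 12*c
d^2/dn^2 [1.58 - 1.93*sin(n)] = 1.93*sin(n)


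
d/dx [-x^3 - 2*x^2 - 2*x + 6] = -3*x^2 - 4*x - 2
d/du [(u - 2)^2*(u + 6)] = (u - 2)*(3*u + 10)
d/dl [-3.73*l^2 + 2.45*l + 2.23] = 2.45 - 7.46*l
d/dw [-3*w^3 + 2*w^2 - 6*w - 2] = -9*w^2 + 4*w - 6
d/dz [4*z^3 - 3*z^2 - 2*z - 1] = 12*z^2 - 6*z - 2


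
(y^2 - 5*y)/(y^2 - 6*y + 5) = y/(y - 1)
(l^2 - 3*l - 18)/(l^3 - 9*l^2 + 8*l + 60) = (l + 3)/(l^2 - 3*l - 10)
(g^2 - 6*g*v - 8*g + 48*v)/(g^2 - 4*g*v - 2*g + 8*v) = (g^2 - 6*g*v - 8*g + 48*v)/(g^2 - 4*g*v - 2*g + 8*v)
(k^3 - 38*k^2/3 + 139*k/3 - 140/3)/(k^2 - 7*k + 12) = (3*k^2 - 26*k + 35)/(3*(k - 3))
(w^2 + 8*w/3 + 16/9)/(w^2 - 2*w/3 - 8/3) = (w + 4/3)/(w - 2)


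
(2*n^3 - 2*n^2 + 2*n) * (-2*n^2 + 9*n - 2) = -4*n^5 + 22*n^4 - 26*n^3 + 22*n^2 - 4*n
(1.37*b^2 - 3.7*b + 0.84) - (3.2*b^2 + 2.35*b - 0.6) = -1.83*b^2 - 6.05*b + 1.44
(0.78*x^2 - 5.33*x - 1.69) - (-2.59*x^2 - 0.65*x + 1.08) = 3.37*x^2 - 4.68*x - 2.77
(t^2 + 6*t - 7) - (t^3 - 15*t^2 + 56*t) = -t^3 + 16*t^2 - 50*t - 7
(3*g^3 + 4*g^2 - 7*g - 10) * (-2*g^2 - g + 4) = -6*g^5 - 11*g^4 + 22*g^3 + 43*g^2 - 18*g - 40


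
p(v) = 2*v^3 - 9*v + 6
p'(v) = 6*v^2 - 9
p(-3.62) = -56.30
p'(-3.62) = 69.63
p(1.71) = 0.61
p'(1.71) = 8.54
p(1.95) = 3.28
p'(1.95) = 13.82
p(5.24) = 246.60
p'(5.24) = 155.75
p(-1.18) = 13.33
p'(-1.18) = -0.65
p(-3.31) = -36.74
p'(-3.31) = 56.74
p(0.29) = 3.44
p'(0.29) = -8.50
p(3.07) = 36.24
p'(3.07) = 47.55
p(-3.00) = -21.00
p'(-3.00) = 45.00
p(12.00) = 3354.00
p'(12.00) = 855.00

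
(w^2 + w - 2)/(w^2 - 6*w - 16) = (w - 1)/(w - 8)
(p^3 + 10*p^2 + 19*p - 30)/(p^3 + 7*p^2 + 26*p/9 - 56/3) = 9*(p^2 + 4*p - 5)/(9*p^2 + 9*p - 28)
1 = 1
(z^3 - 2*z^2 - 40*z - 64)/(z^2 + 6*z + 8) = z - 8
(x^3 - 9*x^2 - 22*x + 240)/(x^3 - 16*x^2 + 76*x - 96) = (x + 5)/(x - 2)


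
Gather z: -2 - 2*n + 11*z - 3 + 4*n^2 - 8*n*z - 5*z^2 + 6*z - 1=4*n^2 - 2*n - 5*z^2 + z*(17 - 8*n) - 6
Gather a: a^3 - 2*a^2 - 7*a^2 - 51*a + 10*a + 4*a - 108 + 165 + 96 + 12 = a^3 - 9*a^2 - 37*a + 165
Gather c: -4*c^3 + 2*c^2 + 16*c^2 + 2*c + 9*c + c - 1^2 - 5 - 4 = -4*c^3 + 18*c^2 + 12*c - 10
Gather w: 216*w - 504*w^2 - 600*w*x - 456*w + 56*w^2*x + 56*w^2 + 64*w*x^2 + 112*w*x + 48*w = w^2*(56*x - 448) + w*(64*x^2 - 488*x - 192)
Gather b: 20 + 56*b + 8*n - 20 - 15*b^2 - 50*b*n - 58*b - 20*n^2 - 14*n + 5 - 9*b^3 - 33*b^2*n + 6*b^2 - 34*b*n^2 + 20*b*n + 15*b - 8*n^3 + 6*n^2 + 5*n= -9*b^3 + b^2*(-33*n - 9) + b*(-34*n^2 - 30*n + 13) - 8*n^3 - 14*n^2 - n + 5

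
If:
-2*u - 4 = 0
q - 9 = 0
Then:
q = 9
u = -2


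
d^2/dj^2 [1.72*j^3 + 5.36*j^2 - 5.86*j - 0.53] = 10.32*j + 10.72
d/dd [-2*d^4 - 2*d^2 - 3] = -8*d^3 - 4*d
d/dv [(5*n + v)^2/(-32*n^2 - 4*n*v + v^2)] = 2*(5*n + v)*(-32*n^2 - 4*n*v + v^2 + (2*n - v)*(5*n + v))/(32*n^2 + 4*n*v - v^2)^2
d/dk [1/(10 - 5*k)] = 1/(5*(k - 2)^2)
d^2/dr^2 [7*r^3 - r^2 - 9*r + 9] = 42*r - 2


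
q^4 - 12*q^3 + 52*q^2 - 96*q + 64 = (q - 4)^2*(q - 2)^2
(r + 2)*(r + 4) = r^2 + 6*r + 8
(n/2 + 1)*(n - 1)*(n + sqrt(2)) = n^3/2 + n^2/2 + sqrt(2)*n^2/2 - n + sqrt(2)*n/2 - sqrt(2)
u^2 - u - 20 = (u - 5)*(u + 4)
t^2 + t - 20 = (t - 4)*(t + 5)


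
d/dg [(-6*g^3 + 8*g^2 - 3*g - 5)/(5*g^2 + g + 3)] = (-30*g^4 - 12*g^3 - 31*g^2 + 98*g - 4)/(25*g^4 + 10*g^3 + 31*g^2 + 6*g + 9)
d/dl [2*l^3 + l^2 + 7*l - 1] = 6*l^2 + 2*l + 7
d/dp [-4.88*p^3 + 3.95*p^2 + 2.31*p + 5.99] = -14.64*p^2 + 7.9*p + 2.31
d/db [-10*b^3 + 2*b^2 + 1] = 2*b*(2 - 15*b)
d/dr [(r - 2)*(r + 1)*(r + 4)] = 3*r^2 + 6*r - 6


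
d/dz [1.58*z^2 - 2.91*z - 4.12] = 3.16*z - 2.91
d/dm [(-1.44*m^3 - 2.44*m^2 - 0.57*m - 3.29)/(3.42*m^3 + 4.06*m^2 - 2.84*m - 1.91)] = (2.4984*m^4 + 12.078*m^3 + 51.2504*m^2 + 36.0356*m - 8.2549)/(11.6964*m^6 + 27.7704*m^5 - 2.942*m^4 - 36.1252*m^3 - 7.4436*m^2 + 10.8488*m + 3.6481)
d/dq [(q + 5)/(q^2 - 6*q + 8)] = (q^2 - 6*q - 2*(q - 3)*(q + 5) + 8)/(q^2 - 6*q + 8)^2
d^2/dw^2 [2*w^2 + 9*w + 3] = 4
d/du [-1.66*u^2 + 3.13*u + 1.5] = 3.13 - 3.32*u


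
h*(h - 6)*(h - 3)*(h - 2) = h^4 - 11*h^3 + 36*h^2 - 36*h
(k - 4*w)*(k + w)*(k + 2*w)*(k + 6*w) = k^4 + 5*k^3*w - 16*k^2*w^2 - 68*k*w^3 - 48*w^4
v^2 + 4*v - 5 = (v - 1)*(v + 5)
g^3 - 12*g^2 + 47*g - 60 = (g - 5)*(g - 4)*(g - 3)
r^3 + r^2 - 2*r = r*(r - 1)*(r + 2)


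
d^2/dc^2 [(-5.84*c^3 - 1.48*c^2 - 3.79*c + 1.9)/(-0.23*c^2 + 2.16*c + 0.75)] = (-4.44089209850063e-16*c^5 + 3.5527136788005e-15*c^4 + 58.380518*c^3 + 57.69354*c^2 + 29.29617*c - 28.99938)/(0.012167*c^6 - 0.342792*c^5 + 3.100239*c^4 - 7.842096*c^3 - 10.109475*c^2 - 3.645*c - 0.421875)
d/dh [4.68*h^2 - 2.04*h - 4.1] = 9.36*h - 2.04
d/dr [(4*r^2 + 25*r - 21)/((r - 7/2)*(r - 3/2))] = 12*(-60*r^2 + 112*r + 35)/(16*r^4 - 160*r^3 + 568*r^2 - 840*r + 441)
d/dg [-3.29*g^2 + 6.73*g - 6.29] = 6.73 - 6.58*g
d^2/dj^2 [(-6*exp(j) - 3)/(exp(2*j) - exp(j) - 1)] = (-6*exp(4*j) - 18*exp(3*j) - 27*exp(2*j) - 9*exp(j) - 3)*exp(j)/(exp(6*j) - 3*exp(5*j) + 5*exp(3*j) - 3*exp(j) - 1)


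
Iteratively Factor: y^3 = (y)*(y^2) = y^2*(y)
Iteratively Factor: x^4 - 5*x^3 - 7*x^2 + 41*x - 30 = (x - 1)*(x^3 - 4*x^2 - 11*x + 30) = (x - 2)*(x - 1)*(x^2 - 2*x - 15) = (x - 2)*(x - 1)*(x + 3)*(x - 5)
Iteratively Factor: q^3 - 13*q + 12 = (q + 4)*(q^2 - 4*q + 3) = (q - 3)*(q + 4)*(q - 1)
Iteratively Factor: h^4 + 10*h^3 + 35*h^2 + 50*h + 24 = (h + 2)*(h^3 + 8*h^2 + 19*h + 12) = (h + 2)*(h + 3)*(h^2 + 5*h + 4) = (h + 1)*(h + 2)*(h + 3)*(h + 4)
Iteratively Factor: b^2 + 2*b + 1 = (b + 1)*(b + 1)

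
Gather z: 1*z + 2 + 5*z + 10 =6*z + 12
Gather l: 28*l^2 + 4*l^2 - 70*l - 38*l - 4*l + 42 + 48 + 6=32*l^2 - 112*l + 96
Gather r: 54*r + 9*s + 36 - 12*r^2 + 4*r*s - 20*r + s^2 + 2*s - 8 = -12*r^2 + r*(4*s + 34) + s^2 + 11*s + 28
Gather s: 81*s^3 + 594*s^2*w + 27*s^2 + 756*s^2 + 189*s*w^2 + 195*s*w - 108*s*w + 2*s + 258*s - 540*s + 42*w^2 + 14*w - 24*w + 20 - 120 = 81*s^3 + s^2*(594*w + 783) + s*(189*w^2 + 87*w - 280) + 42*w^2 - 10*w - 100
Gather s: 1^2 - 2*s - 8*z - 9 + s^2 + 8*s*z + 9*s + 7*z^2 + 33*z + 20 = s^2 + s*(8*z + 7) + 7*z^2 + 25*z + 12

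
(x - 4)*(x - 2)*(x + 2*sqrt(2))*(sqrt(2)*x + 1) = sqrt(2)*x^4 - 6*sqrt(2)*x^3 + 5*x^3 - 30*x^2 + 10*sqrt(2)*x^2 - 12*sqrt(2)*x + 40*x + 16*sqrt(2)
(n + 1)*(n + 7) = n^2 + 8*n + 7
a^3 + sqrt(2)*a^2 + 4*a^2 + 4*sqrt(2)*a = a*(a + 4)*(a + sqrt(2))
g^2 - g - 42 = (g - 7)*(g + 6)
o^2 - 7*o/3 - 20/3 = (o - 4)*(o + 5/3)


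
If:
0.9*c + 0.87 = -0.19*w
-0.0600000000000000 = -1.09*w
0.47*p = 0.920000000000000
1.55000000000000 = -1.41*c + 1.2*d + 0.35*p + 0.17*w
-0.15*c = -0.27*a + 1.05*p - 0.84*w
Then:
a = 6.90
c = -0.98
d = -0.44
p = 1.96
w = 0.06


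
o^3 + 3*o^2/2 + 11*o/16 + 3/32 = (o + 1/4)*(o + 1/2)*(o + 3/4)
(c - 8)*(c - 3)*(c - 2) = c^3 - 13*c^2 + 46*c - 48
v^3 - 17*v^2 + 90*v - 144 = (v - 8)*(v - 6)*(v - 3)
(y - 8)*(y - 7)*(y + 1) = y^3 - 14*y^2 + 41*y + 56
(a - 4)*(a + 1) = a^2 - 3*a - 4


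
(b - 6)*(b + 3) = b^2 - 3*b - 18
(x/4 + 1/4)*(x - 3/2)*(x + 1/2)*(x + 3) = x^4/4 + 3*x^3/4 - 7*x^2/16 - 3*x/2 - 9/16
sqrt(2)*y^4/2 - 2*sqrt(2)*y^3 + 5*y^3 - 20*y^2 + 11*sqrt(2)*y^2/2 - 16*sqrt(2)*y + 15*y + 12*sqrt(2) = (y - 3)*(y - 1)*(y + 4*sqrt(2))*(sqrt(2)*y/2 + 1)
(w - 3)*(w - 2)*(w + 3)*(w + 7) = w^4 + 5*w^3 - 23*w^2 - 45*w + 126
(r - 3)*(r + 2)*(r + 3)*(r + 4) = r^4 + 6*r^3 - r^2 - 54*r - 72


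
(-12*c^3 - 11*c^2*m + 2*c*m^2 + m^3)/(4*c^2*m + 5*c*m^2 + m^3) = (-3*c + m)/m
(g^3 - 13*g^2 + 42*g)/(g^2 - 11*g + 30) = g*(g - 7)/(g - 5)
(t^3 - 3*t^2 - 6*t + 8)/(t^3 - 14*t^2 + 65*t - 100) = (t^2 + t - 2)/(t^2 - 10*t + 25)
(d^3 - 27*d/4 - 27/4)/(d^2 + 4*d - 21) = (d^2 + 3*d + 9/4)/(d + 7)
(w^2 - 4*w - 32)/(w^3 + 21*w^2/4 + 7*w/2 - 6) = 4*(w - 8)/(4*w^2 + 5*w - 6)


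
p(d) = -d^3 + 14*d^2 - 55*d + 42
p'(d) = -3*d^2 + 28*d - 55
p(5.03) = -7.70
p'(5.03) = 9.94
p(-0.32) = 61.07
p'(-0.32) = -64.27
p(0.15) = 34.06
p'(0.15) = -50.87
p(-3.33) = 417.32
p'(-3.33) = -181.51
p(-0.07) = 45.92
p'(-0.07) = -56.97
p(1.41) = -10.52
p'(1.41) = -21.48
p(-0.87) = 101.11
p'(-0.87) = -81.63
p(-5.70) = 995.55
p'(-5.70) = -312.07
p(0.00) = 42.00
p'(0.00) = -55.00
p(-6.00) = 1092.00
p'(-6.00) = -331.00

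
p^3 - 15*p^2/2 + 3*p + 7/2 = (p - 7)*(p - 1)*(p + 1/2)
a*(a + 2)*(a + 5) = a^3 + 7*a^2 + 10*a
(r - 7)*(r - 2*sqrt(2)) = r^2 - 7*r - 2*sqrt(2)*r + 14*sqrt(2)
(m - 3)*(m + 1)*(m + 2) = m^3 - 7*m - 6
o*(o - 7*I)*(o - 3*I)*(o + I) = o^4 - 9*I*o^3 - 11*o^2 - 21*I*o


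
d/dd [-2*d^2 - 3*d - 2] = -4*d - 3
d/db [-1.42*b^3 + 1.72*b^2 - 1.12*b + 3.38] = -4.26*b^2 + 3.44*b - 1.12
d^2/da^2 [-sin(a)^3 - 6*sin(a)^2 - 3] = 9*sin(a)^3 + 24*sin(a)^2 - 6*sin(a) - 12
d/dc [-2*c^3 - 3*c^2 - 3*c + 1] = -6*c^2 - 6*c - 3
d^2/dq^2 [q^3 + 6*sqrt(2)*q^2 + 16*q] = 6*q + 12*sqrt(2)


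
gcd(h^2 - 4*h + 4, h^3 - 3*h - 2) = h - 2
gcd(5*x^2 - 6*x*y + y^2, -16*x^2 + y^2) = 1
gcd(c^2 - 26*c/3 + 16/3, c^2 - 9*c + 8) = c - 8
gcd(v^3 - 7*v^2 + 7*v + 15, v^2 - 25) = v - 5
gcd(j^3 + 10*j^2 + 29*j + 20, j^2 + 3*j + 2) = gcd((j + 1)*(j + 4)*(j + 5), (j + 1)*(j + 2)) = j + 1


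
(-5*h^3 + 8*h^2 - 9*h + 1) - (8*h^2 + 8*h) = -5*h^3 - 17*h + 1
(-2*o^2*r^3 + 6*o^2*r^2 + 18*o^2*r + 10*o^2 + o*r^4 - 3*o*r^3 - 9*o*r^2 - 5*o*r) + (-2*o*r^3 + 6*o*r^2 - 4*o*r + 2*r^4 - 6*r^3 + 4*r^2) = -2*o^2*r^3 + 6*o^2*r^2 + 18*o^2*r + 10*o^2 + o*r^4 - 5*o*r^3 - 3*o*r^2 - 9*o*r + 2*r^4 - 6*r^3 + 4*r^2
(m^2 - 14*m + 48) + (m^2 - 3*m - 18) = 2*m^2 - 17*m + 30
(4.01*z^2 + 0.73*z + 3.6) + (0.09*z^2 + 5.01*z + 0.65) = 4.1*z^2 + 5.74*z + 4.25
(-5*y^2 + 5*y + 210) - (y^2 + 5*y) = 210 - 6*y^2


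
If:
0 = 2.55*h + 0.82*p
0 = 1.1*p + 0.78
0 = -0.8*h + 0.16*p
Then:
No Solution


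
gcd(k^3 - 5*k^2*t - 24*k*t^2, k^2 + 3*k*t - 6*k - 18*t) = k + 3*t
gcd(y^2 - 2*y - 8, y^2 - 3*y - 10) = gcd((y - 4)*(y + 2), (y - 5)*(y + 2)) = y + 2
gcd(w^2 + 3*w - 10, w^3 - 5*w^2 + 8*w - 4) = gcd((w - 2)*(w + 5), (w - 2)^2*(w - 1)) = w - 2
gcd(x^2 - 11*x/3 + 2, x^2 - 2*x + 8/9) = x - 2/3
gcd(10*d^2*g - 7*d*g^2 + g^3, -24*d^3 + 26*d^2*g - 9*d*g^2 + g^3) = 2*d - g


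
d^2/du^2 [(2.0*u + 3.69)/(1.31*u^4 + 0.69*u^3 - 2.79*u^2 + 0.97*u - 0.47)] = (41.1864*u^7 + 155.57298*u^6 + 61.9161300000001*u^5 - 260.02635*u^4 - 41.815172*u^3 + 222.204672*u^2 - 68.47308*u - 0.909952000000001)/(2.248091*u^12 + 3.552327*u^11 - 12.492684*u^10 - 9.808926*u^9 + 29.447553*u^8 - 6.321978*u^7 - 19.588467*u^6 + 26.444802*u^5 - 19.870203*u^4 + 9.001702*u^3 - 3.175602*u^2 + 0.642819*u - 0.103823)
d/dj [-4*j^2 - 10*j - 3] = -8*j - 10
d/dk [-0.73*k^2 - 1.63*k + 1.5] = -1.46*k - 1.63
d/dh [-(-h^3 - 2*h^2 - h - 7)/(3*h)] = 2*h/3 + 2/3 - 7/(3*h^2)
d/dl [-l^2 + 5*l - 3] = 5 - 2*l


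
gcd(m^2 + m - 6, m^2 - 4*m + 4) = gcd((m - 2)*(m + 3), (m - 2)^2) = m - 2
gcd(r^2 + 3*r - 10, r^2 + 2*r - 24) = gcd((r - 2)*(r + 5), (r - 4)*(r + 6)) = 1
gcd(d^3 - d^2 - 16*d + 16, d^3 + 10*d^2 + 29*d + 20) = d + 4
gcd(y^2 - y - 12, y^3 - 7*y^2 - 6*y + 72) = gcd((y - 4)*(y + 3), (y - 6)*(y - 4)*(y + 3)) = y^2 - y - 12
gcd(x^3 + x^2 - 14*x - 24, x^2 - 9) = x + 3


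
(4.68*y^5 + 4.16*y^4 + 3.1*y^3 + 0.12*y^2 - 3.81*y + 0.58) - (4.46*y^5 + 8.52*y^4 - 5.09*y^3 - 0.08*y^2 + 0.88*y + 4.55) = 0.22*y^5 - 4.36*y^4 + 8.19*y^3 + 0.2*y^2 - 4.69*y - 3.97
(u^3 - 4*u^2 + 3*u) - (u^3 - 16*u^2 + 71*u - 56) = 12*u^2 - 68*u + 56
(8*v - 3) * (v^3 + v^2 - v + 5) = 8*v^4 + 5*v^3 - 11*v^2 + 43*v - 15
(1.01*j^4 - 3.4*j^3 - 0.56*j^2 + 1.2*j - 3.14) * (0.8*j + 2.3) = 0.808*j^5 - 0.397*j^4 - 8.268*j^3 - 0.328*j^2 + 0.247999999999999*j - 7.222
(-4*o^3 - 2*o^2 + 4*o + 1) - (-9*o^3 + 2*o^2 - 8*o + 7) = 5*o^3 - 4*o^2 + 12*o - 6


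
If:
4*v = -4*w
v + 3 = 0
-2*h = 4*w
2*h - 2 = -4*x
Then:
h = -6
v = -3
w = 3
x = 7/2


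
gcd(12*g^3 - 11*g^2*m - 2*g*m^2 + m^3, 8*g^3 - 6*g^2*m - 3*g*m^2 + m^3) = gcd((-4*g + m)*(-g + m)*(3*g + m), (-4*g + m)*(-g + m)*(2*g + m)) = 4*g^2 - 5*g*m + m^2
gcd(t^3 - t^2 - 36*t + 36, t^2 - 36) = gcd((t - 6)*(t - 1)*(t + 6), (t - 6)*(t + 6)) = t^2 - 36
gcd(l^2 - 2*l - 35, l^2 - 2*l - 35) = l^2 - 2*l - 35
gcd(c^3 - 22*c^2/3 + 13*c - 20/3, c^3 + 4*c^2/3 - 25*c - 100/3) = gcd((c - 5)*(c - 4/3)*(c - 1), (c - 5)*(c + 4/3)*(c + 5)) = c - 5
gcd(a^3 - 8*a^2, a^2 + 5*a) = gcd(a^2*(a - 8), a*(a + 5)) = a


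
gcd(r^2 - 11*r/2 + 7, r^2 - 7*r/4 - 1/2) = r - 2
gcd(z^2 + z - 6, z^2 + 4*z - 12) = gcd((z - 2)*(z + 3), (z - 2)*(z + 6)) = z - 2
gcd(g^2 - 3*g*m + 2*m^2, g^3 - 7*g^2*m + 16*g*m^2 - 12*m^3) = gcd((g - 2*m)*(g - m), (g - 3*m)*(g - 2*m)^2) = g - 2*m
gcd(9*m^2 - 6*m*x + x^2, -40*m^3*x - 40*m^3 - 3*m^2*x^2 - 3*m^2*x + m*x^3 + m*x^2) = 1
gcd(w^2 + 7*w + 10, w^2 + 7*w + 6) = 1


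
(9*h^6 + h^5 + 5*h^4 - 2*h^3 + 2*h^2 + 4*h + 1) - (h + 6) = 9*h^6 + h^5 + 5*h^4 - 2*h^3 + 2*h^2 + 3*h - 5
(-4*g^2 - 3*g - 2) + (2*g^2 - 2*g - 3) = -2*g^2 - 5*g - 5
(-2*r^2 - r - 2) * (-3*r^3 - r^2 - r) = 6*r^5 + 5*r^4 + 9*r^3 + 3*r^2 + 2*r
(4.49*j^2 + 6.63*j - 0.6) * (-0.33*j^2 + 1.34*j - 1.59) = -1.4817*j^4 + 3.8287*j^3 + 1.9431*j^2 - 11.3457*j + 0.954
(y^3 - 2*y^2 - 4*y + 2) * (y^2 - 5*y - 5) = y^5 - 7*y^4 + y^3 + 32*y^2 + 10*y - 10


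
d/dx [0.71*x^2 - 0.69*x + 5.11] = 1.42*x - 0.69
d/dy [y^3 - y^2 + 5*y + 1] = 3*y^2 - 2*y + 5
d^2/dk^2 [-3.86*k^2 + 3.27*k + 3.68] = -7.72000000000000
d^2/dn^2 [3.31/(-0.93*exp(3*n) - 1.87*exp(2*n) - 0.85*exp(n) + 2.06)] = (-3.31*(2.79*exp(2*n) + 3.74*exp(n) + 0.85)*(5.58*exp(2*n) + 7.48*exp(n) + 1.7)*exp(n) + (27.7047*exp(2*n) + 24.7588*exp(n) + 2.8135)*(0.93*exp(3*n) + 1.87*exp(2*n) + 0.85*exp(n) - 2.06))*exp(n)/(0.93*exp(3*n) + 1.87*exp(2*n) + 0.85*exp(n) - 2.06)^3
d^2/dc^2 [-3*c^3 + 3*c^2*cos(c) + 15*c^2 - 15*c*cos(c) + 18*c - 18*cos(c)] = -3*c^2*cos(c) - 12*c*sin(c) + 15*c*cos(c) - 18*c + 30*sin(c) + 24*cos(c) + 30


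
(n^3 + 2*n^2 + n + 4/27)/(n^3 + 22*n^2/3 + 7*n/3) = (9*n^2 + 15*n + 4)/(9*n*(n + 7))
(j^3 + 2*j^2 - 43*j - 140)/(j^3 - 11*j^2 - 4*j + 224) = (j + 5)/(j - 8)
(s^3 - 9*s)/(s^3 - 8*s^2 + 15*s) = (s + 3)/(s - 5)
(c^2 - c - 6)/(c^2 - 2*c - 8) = (c - 3)/(c - 4)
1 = 1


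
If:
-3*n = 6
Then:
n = -2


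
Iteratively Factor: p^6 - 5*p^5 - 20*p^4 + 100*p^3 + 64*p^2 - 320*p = (p + 2)*(p^5 - 7*p^4 - 6*p^3 + 112*p^2 - 160*p) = (p - 4)*(p + 2)*(p^4 - 3*p^3 - 18*p^2 + 40*p) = (p - 5)*(p - 4)*(p + 2)*(p^3 + 2*p^2 - 8*p) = (p - 5)*(p - 4)*(p - 2)*(p + 2)*(p^2 + 4*p) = p*(p - 5)*(p - 4)*(p - 2)*(p + 2)*(p + 4)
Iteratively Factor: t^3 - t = (t + 1)*(t^2 - t) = (t - 1)*(t + 1)*(t)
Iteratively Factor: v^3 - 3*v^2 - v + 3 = (v - 1)*(v^2 - 2*v - 3) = (v - 1)*(v + 1)*(v - 3)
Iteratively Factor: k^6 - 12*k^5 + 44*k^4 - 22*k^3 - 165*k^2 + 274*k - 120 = (k - 4)*(k^5 - 8*k^4 + 12*k^3 + 26*k^2 - 61*k + 30) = (k - 5)*(k - 4)*(k^4 - 3*k^3 - 3*k^2 + 11*k - 6) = (k - 5)*(k - 4)*(k - 1)*(k^3 - 2*k^2 - 5*k + 6) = (k - 5)*(k - 4)*(k - 1)*(k + 2)*(k^2 - 4*k + 3) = (k - 5)*(k - 4)*(k - 1)^2*(k + 2)*(k - 3)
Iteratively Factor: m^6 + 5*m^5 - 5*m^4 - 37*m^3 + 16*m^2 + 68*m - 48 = (m - 1)*(m^5 + 6*m^4 + m^3 - 36*m^2 - 20*m + 48) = (m - 1)*(m + 3)*(m^4 + 3*m^3 - 8*m^2 - 12*m + 16) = (m - 1)^2*(m + 3)*(m^3 + 4*m^2 - 4*m - 16) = (m - 1)^2*(m + 2)*(m + 3)*(m^2 + 2*m - 8) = (m - 1)^2*(m + 2)*(m + 3)*(m + 4)*(m - 2)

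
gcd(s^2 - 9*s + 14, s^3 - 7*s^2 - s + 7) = s - 7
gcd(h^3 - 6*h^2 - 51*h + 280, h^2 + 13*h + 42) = h + 7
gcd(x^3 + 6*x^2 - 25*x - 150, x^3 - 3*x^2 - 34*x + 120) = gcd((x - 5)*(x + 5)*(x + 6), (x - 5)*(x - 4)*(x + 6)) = x^2 + x - 30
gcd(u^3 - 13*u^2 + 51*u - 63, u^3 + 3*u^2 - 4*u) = 1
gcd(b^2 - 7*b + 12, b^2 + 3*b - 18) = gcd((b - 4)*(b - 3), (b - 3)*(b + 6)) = b - 3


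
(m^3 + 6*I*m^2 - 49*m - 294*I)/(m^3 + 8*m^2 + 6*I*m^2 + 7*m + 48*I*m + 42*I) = (m - 7)/(m + 1)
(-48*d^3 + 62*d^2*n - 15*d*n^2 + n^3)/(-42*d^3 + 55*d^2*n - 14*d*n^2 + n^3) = (8*d - n)/(7*d - n)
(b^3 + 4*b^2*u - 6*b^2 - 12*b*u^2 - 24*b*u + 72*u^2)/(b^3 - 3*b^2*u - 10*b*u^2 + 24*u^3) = (-b^2 - 6*b*u + 6*b + 36*u)/(-b^2 + b*u + 12*u^2)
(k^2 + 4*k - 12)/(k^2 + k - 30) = (k - 2)/(k - 5)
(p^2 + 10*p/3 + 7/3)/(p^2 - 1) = (p + 7/3)/(p - 1)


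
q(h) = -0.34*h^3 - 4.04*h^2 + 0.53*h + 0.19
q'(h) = -1.02*h^2 - 8.08*h + 0.53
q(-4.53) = -53.51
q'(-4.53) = 16.20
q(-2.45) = -20.36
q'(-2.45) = 14.20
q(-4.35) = -50.58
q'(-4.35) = 16.38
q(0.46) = -0.45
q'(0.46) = -3.40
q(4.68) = -120.67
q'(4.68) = -59.62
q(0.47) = -0.49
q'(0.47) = -3.49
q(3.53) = -63.24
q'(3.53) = -40.70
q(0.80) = -2.15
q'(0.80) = -6.59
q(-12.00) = -0.41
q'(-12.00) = -49.39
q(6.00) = -215.51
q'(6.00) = -84.67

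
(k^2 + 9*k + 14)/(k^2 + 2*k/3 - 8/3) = 3*(k + 7)/(3*k - 4)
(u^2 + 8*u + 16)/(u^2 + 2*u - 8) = (u + 4)/(u - 2)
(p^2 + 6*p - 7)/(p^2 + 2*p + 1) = (p^2 + 6*p - 7)/(p^2 + 2*p + 1)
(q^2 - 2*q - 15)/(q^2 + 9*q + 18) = (q - 5)/(q + 6)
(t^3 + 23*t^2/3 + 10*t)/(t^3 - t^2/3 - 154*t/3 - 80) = t/(t - 8)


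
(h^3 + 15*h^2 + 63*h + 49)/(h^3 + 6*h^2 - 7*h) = (h^2 + 8*h + 7)/(h*(h - 1))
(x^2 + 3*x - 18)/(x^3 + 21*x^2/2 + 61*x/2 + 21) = 2*(x - 3)/(2*x^2 + 9*x + 7)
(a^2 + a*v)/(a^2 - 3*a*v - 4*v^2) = a/(a - 4*v)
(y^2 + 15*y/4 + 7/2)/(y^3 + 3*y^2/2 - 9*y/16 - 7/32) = 8*(y + 2)/(8*y^2 - 2*y - 1)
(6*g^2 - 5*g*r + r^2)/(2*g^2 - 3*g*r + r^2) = (-3*g + r)/(-g + r)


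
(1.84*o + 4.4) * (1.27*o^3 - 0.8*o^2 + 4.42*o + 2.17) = 2.3368*o^4 + 4.116*o^3 + 4.6128*o^2 + 23.4408*o + 9.548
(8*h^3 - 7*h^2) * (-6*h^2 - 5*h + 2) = -48*h^5 + 2*h^4 + 51*h^3 - 14*h^2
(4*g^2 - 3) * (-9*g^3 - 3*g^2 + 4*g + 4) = -36*g^5 - 12*g^4 + 43*g^3 + 25*g^2 - 12*g - 12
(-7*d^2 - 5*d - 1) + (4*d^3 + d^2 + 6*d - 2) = 4*d^3 - 6*d^2 + d - 3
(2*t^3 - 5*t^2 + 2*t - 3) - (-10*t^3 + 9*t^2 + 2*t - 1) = 12*t^3 - 14*t^2 - 2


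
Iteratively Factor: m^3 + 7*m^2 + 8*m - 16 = (m + 4)*(m^2 + 3*m - 4) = (m + 4)^2*(m - 1)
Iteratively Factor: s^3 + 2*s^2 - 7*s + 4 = (s + 4)*(s^2 - 2*s + 1) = (s - 1)*(s + 4)*(s - 1)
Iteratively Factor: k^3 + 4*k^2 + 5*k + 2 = (k + 2)*(k^2 + 2*k + 1) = (k + 1)*(k + 2)*(k + 1)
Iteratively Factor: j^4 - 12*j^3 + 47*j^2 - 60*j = (j - 4)*(j^3 - 8*j^2 + 15*j) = j*(j - 4)*(j^2 - 8*j + 15) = j*(j - 5)*(j - 4)*(j - 3)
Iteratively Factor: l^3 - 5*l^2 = (l - 5)*(l^2) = l*(l - 5)*(l)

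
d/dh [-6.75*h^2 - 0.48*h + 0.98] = -13.5*h - 0.48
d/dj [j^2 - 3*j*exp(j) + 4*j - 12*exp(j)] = -3*j*exp(j) + 2*j - 15*exp(j) + 4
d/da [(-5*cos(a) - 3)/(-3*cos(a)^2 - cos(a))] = 3*(5*sin(a) + sin(a)/cos(a)^2 + 6*tan(a))/(3*cos(a) + 1)^2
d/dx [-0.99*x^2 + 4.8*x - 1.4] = 4.8 - 1.98*x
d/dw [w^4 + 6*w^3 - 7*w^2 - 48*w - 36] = 4*w^3 + 18*w^2 - 14*w - 48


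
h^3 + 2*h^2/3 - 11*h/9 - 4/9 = (h - 1)*(h + 1/3)*(h + 4/3)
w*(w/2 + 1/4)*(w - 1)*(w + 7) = w^4/2 + 13*w^3/4 - 2*w^2 - 7*w/4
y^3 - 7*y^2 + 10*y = y*(y - 5)*(y - 2)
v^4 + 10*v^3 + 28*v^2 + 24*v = v*(v + 2)^2*(v + 6)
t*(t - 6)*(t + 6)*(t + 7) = t^4 + 7*t^3 - 36*t^2 - 252*t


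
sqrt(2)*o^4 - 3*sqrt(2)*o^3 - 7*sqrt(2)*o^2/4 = o^2*(o - 7/2)*(sqrt(2)*o + sqrt(2)/2)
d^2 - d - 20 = (d - 5)*(d + 4)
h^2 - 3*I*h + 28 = (h - 7*I)*(h + 4*I)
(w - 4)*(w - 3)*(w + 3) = w^3 - 4*w^2 - 9*w + 36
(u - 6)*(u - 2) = u^2 - 8*u + 12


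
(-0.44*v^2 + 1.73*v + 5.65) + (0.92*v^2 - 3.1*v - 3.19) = 0.48*v^2 - 1.37*v + 2.46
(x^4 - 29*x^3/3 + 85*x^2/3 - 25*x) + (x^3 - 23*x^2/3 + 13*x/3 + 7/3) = x^4 - 26*x^3/3 + 62*x^2/3 - 62*x/3 + 7/3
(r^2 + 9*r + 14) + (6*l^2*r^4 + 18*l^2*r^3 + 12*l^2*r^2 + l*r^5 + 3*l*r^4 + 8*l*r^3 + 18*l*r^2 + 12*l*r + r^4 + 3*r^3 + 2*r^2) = 6*l^2*r^4 + 18*l^2*r^3 + 12*l^2*r^2 + l*r^5 + 3*l*r^4 + 8*l*r^3 + 18*l*r^2 + 12*l*r + r^4 + 3*r^3 + 3*r^2 + 9*r + 14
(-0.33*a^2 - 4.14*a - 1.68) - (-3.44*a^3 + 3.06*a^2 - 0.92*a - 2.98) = 3.44*a^3 - 3.39*a^2 - 3.22*a + 1.3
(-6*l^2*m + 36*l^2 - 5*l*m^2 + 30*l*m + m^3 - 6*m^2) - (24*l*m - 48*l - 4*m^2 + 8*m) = -6*l^2*m + 36*l^2 - 5*l*m^2 + 6*l*m + 48*l + m^3 - 2*m^2 - 8*m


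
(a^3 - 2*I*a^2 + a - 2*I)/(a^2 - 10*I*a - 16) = (a^2 + 1)/(a - 8*I)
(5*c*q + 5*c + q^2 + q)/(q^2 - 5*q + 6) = (5*c*q + 5*c + q^2 + q)/(q^2 - 5*q + 6)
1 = 1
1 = 1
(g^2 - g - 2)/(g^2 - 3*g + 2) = (g + 1)/(g - 1)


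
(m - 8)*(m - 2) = m^2 - 10*m + 16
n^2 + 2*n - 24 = (n - 4)*(n + 6)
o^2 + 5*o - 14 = (o - 2)*(o + 7)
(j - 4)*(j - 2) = j^2 - 6*j + 8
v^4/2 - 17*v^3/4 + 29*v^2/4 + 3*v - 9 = (v/2 + 1/2)*(v - 6)*(v - 2)*(v - 3/2)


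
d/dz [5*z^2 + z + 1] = 10*z + 1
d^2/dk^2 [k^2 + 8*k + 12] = 2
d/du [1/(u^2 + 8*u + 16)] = 2*(-u - 4)/(u^2 + 8*u + 16)^2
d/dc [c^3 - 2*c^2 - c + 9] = 3*c^2 - 4*c - 1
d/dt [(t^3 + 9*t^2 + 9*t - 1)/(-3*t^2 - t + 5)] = (-3*t^4 - 2*t^3 + 33*t^2 + 84*t + 44)/(9*t^4 + 6*t^3 - 29*t^2 - 10*t + 25)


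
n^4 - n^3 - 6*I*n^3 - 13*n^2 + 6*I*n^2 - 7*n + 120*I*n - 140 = (n - 5)*(n + 4)*(n - 7*I)*(n + I)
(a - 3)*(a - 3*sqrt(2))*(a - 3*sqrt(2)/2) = a^3 - 9*sqrt(2)*a^2/2 - 3*a^2 + 9*a + 27*sqrt(2)*a/2 - 27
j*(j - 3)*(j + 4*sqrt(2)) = j^3 - 3*j^2 + 4*sqrt(2)*j^2 - 12*sqrt(2)*j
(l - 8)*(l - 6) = l^2 - 14*l + 48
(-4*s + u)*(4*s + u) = -16*s^2 + u^2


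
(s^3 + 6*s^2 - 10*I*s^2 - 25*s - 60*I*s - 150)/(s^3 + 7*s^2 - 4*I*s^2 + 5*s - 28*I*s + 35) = (s^2 + s*(6 - 5*I) - 30*I)/(s^2 + s*(7 + I) + 7*I)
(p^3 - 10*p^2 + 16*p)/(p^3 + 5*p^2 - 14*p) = (p - 8)/(p + 7)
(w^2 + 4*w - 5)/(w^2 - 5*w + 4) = (w + 5)/(w - 4)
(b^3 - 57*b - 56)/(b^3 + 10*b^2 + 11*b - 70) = (b^2 - 7*b - 8)/(b^2 + 3*b - 10)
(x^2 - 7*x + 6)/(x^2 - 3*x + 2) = (x - 6)/(x - 2)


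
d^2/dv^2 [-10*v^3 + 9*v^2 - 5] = 18 - 60*v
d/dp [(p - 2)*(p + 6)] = 2*p + 4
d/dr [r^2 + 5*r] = 2*r + 5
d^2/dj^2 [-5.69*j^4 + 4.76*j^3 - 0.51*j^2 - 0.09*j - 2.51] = -68.28*j^2 + 28.56*j - 1.02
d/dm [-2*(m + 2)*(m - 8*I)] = -4*m - 4 + 16*I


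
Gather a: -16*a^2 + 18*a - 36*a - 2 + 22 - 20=-16*a^2 - 18*a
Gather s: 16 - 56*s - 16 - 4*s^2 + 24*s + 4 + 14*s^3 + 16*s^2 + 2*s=14*s^3 + 12*s^2 - 30*s + 4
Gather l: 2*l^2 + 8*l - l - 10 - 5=2*l^2 + 7*l - 15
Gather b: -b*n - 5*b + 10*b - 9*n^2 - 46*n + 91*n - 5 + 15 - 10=b*(5 - n) - 9*n^2 + 45*n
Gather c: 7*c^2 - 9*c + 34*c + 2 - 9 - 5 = 7*c^2 + 25*c - 12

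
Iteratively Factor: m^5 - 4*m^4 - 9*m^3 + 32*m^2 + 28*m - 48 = (m - 4)*(m^4 - 9*m^2 - 4*m + 12) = (m - 4)*(m + 2)*(m^3 - 2*m^2 - 5*m + 6) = (m - 4)*(m - 1)*(m + 2)*(m^2 - m - 6) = (m - 4)*(m - 1)*(m + 2)^2*(m - 3)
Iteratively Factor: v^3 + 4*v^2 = (v + 4)*(v^2) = v*(v + 4)*(v)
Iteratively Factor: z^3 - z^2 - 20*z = (z - 5)*(z^2 + 4*z) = (z - 5)*(z + 4)*(z)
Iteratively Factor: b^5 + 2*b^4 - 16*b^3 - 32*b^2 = (b)*(b^4 + 2*b^3 - 16*b^2 - 32*b) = b*(b - 4)*(b^3 + 6*b^2 + 8*b) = b*(b - 4)*(b + 2)*(b^2 + 4*b) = b^2*(b - 4)*(b + 2)*(b + 4)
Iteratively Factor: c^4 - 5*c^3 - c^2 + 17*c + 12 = (c + 1)*(c^3 - 6*c^2 + 5*c + 12) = (c - 4)*(c + 1)*(c^2 - 2*c - 3) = (c - 4)*(c + 1)^2*(c - 3)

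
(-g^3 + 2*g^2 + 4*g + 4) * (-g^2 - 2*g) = g^5 - 8*g^3 - 12*g^2 - 8*g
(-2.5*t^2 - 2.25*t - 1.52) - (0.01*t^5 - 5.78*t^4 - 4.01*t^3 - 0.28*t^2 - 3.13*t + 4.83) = -0.01*t^5 + 5.78*t^4 + 4.01*t^3 - 2.22*t^2 + 0.88*t - 6.35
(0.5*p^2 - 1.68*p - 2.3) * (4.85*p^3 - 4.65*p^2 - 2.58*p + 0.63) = 2.425*p^5 - 10.473*p^4 - 4.633*p^3 + 15.3444*p^2 + 4.8756*p - 1.449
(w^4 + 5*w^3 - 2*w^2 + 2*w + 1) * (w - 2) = w^5 + 3*w^4 - 12*w^3 + 6*w^2 - 3*w - 2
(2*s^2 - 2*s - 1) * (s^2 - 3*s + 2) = 2*s^4 - 8*s^3 + 9*s^2 - s - 2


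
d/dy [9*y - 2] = 9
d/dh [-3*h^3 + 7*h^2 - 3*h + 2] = -9*h^2 + 14*h - 3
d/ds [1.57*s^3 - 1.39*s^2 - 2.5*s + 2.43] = 4.71*s^2 - 2.78*s - 2.5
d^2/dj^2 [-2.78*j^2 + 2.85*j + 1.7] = -5.56000000000000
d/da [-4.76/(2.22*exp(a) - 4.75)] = 10.5672*exp(a)/(2.22*exp(a) - 4.75)^2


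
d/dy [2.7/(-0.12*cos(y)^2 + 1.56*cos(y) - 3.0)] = (4.212 - 0.648*cos(y))*sin(y)/(0.12*cos(y)^2 - 1.56*cos(y) + 3.0)^2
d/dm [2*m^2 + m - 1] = 4*m + 1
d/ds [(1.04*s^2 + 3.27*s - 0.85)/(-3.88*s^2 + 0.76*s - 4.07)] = (13.478*s^2 - 15.0616*s - 12.6629)/(15.0544*s^4 - 5.8976*s^3 + 32.1608*s^2 - 6.1864*s + 16.5649)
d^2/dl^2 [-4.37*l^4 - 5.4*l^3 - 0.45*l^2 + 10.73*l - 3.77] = -52.44*l^2 - 32.4*l - 0.9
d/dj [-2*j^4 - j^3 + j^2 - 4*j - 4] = -8*j^3 - 3*j^2 + 2*j - 4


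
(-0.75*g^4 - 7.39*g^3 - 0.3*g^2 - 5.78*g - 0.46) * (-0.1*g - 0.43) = 0.075*g^5 + 1.0615*g^4 + 3.2077*g^3 + 0.707*g^2 + 2.5314*g + 0.1978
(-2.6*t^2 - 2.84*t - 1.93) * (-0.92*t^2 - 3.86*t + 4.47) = 2.392*t^4 + 12.6488*t^3 + 1.116*t^2 - 5.245*t - 8.6271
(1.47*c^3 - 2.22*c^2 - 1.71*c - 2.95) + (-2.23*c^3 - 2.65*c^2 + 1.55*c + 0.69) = -0.76*c^3 - 4.87*c^2 - 0.16*c - 2.26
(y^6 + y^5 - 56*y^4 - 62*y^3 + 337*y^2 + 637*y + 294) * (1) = y^6 + y^5 - 56*y^4 - 62*y^3 + 337*y^2 + 637*y + 294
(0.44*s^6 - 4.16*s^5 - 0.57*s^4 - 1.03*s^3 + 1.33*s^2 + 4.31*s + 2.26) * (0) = 0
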